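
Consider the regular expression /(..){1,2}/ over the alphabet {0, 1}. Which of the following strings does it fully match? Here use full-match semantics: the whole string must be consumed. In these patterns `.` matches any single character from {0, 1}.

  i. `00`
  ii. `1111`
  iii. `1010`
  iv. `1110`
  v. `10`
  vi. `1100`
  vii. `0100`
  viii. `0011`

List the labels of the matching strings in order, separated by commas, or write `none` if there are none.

i, ii, iii, iv, v, vi, vii, viii

i. `00` → match
ii. `1111` → match
iii. `1010` → match
iv. `1110` → match
v. `10` → match
vi. `1100` → match
vii. `0100` → match
viii. `0011` → match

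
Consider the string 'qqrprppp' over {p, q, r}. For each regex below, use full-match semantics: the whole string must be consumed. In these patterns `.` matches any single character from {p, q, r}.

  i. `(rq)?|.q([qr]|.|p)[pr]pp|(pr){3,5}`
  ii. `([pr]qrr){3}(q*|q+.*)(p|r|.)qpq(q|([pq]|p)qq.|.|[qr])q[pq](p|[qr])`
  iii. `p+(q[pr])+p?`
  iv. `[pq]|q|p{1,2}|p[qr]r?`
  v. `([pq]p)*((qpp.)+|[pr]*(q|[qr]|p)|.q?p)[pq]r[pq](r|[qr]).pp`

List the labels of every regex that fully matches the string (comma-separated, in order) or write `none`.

v

i → no match
ii → no match
iii → no match — must start with 'p'
iv → no match
v → match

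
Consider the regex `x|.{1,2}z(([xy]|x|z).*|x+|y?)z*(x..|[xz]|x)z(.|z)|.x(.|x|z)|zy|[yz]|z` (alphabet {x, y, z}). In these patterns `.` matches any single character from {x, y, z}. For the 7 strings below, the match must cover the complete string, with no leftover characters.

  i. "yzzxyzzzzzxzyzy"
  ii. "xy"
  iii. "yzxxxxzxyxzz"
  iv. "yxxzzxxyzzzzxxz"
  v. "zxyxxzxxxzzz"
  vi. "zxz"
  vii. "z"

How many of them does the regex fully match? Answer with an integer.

4

i → match
ii → no match
iii → match
iv → no match
v → no match
vi → match
vii → match
Total matched: 4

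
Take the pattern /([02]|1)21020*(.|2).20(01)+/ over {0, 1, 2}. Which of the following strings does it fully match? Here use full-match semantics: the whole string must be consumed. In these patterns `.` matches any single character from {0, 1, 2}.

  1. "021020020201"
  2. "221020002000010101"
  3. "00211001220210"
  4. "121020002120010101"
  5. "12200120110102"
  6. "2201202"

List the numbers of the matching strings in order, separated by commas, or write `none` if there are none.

1 → no match
2 → no match
3 → no match — must end with "01"
4 → match
5 → no match — must end with "01"
6 → no match — must end with "01"

4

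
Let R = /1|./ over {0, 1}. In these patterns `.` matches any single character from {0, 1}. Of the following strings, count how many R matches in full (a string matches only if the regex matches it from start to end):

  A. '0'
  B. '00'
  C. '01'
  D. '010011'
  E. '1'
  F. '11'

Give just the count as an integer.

2

A. '0' → match
B. '00' → no match
C. '01' → no match
D. '010011' → no match
E. '1' → match
F. '11' → no match
Total matched: 2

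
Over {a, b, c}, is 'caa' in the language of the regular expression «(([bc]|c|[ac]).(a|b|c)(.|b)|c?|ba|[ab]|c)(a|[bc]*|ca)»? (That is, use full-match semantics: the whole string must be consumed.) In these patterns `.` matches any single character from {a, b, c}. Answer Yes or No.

No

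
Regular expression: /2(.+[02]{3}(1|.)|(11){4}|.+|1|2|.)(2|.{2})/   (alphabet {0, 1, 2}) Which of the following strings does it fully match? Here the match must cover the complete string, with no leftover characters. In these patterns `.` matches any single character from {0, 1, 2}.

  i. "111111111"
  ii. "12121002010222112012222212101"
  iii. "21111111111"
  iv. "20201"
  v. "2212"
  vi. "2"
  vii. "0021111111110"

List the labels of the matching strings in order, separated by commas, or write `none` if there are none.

iii, iv, v

i → no match — must start with "2"
ii → no match — must start with "2"
iii → match
iv → match
v → match
vi → no match
vii → no match — must start with "2"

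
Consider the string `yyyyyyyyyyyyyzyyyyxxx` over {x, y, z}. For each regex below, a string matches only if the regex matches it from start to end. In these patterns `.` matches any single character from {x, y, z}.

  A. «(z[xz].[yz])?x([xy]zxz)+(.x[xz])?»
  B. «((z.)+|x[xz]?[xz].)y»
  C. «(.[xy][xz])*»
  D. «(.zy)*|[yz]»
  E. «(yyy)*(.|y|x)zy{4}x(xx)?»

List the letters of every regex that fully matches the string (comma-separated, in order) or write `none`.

E

A → no match
B → no match — must end with `y`
C → no match
D → no match
E → match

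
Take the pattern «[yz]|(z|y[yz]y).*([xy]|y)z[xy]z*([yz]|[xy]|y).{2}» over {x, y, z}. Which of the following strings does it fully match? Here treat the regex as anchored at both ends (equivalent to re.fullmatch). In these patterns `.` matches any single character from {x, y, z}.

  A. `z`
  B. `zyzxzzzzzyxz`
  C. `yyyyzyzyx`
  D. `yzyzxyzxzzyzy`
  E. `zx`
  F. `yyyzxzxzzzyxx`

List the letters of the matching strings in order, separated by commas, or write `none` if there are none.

A → match
B → match
C → match
D → match
E → no match
F → match

A, B, C, D, F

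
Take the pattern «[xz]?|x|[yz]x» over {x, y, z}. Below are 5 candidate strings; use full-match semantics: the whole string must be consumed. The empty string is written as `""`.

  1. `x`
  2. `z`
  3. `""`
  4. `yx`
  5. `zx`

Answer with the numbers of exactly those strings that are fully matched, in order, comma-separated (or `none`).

1, 2, 3, 4, 5

1. `x` → match
2. `z` → match
3. `""` → match
4. `yx` → match
5. `zx` → match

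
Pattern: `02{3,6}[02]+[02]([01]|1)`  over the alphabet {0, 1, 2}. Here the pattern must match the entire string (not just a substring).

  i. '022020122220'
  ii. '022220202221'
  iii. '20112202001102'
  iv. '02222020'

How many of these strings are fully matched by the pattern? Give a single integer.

i → no match
ii → match
iii → no match — must start with '02'
iv → match
Total matched: 2

2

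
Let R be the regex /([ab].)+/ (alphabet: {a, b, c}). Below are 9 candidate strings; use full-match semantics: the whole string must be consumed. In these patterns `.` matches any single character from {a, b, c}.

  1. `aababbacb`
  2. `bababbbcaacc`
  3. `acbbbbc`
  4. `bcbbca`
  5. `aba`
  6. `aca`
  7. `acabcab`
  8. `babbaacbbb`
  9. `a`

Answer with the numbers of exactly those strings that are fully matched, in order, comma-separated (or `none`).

1. `aababbacb` → no match
2. `bababbbcaacc` → no match
3. `acbbbbc` → no match
4. `bcbbca` → no match
5. `aba` → no match
6. `aca` → no match
7. `acabcab` → no match
8. `babbaacbbb` → no match
9. `a` → no match

none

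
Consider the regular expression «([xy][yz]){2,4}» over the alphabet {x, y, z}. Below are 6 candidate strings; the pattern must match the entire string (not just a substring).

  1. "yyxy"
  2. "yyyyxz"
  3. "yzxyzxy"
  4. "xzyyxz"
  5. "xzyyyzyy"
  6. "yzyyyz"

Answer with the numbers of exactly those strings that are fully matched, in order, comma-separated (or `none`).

1, 2, 4, 5, 6

1. "yyxy" → match
2. "yyyyxz" → match
3. "yzxyzxy" → no match
4. "xzyyxz" → match
5. "xzyyyzyy" → match
6. "yzyyyz" → match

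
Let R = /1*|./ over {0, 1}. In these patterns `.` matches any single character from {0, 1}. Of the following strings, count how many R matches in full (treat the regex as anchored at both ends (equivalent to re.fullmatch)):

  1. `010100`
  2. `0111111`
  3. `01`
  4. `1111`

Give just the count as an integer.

1 → no match
2 → no match
3 → no match
4 → match
Total matched: 1

1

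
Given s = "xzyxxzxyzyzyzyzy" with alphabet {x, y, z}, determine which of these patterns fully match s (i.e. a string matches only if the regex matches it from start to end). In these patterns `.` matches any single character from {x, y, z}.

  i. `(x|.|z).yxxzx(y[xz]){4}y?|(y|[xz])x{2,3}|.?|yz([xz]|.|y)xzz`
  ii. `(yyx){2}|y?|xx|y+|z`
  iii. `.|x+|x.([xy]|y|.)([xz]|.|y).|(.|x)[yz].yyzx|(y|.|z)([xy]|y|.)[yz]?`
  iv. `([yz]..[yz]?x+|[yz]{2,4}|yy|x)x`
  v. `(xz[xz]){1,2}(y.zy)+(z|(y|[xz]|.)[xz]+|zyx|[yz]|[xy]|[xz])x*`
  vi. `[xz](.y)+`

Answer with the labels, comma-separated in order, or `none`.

i → match
ii → no match
iii → no match
iv → no match — must end with "x"
v → no match
vi → no match

i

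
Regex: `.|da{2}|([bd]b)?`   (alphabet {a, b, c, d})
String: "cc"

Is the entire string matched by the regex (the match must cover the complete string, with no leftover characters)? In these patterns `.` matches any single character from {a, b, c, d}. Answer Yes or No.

No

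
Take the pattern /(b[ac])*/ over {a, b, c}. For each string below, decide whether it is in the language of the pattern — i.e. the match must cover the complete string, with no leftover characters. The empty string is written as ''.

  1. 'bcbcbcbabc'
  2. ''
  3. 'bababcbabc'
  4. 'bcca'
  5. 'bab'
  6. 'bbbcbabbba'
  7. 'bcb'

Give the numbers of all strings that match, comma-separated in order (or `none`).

1. 'bcbcbcbabc' → match
2. '' → match
3. 'bababcbabc' → match
4. 'bcca' → no match
5. 'bab' → no match
6. 'bbbcbabbba' → no match
7. 'bcb' → no match

1, 2, 3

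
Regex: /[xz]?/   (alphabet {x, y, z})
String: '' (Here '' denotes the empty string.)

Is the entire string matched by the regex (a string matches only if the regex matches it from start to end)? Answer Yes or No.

Yes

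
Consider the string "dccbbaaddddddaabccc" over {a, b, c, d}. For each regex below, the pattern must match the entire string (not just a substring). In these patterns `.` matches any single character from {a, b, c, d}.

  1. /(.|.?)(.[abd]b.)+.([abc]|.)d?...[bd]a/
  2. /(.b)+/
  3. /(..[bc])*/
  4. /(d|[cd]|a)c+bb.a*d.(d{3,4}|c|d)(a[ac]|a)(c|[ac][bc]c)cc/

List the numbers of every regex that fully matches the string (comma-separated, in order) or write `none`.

4

1 → no match — must end with "a"
2 → no match — must end with "b"
3 → no match
4 → match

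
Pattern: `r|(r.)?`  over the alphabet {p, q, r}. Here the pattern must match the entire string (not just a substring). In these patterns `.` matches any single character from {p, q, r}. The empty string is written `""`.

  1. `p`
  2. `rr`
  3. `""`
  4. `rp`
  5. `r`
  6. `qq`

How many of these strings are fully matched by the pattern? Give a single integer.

4

1. `p` → no match
2. `rr` → match
3. `""` → match
4. `rp` → match
5. `r` → match
6. `qq` → no match
Total matched: 4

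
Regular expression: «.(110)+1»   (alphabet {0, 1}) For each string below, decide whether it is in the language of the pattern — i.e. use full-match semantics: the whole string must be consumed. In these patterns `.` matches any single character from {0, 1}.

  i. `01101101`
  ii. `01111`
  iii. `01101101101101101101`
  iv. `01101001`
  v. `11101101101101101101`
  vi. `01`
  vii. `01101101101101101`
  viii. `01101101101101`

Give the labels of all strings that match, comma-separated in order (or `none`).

i, iii, v, vii, viii

i → match
ii → no match — must end with `1101`
iii → match
iv → no match — must end with `1101`
v → match
vi → no match — must end with `1101`
vii → match
viii → match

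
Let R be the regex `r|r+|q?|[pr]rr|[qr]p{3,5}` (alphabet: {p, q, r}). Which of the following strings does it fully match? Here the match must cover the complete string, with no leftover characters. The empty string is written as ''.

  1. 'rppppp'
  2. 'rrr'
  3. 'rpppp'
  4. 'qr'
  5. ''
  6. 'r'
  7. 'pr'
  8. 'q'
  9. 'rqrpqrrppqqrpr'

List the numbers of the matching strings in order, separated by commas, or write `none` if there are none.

1, 2, 3, 5, 6, 8

1 → match
2 → match
3 → match
4 → no match
5 → match
6 → match
7 → no match
8 → match
9 → no match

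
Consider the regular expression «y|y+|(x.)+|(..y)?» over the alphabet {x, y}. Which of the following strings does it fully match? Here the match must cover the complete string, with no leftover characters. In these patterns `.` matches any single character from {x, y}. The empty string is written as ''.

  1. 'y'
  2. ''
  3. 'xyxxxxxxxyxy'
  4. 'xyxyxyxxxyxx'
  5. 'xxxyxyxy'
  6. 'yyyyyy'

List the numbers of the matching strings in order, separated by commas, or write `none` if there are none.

1. 'y' → match
2. '' → match
3. 'xyxxxxxxxyxy' → match
4. 'xyxyxyxxxyxx' → match
5. 'xxxyxyxy' → match
6. 'yyyyyy' → match

1, 2, 3, 4, 5, 6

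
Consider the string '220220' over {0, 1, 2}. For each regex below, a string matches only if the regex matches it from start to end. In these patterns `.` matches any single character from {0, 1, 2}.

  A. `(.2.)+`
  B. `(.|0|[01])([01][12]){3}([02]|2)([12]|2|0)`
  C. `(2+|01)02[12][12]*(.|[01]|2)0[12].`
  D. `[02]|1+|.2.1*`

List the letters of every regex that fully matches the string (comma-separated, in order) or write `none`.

A → match
B → no match
C → no match
D → no match

A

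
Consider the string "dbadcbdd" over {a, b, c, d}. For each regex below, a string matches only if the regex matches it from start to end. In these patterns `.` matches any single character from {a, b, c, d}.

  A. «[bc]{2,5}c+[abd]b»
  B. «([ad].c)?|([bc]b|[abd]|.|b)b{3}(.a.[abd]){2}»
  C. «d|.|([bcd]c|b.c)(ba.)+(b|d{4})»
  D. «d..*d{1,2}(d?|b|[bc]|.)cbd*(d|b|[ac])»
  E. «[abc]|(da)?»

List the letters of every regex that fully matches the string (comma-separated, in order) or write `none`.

A → no match — must end with "b"
B → no match
C → no match
D → match
E → no match

D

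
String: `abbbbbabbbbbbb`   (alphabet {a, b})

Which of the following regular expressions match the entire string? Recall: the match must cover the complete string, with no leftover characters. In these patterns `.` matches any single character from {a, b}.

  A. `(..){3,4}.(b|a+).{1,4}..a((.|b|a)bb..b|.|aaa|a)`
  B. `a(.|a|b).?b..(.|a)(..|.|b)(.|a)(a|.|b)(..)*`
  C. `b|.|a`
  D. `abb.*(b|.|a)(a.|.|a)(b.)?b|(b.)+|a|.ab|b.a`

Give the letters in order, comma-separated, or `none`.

B, D

A → no match
B → match
C → no match
D → match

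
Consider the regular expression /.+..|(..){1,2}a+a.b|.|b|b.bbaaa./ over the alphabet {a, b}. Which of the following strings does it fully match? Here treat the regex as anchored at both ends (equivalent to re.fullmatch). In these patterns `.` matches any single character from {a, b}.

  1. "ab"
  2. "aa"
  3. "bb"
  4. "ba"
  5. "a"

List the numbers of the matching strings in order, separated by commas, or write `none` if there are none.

5

1 → no match
2 → no match
3 → no match
4 → no match
5 → match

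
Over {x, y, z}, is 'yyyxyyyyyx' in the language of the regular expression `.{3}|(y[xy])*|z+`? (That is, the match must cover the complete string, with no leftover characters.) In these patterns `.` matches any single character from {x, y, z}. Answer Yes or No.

Yes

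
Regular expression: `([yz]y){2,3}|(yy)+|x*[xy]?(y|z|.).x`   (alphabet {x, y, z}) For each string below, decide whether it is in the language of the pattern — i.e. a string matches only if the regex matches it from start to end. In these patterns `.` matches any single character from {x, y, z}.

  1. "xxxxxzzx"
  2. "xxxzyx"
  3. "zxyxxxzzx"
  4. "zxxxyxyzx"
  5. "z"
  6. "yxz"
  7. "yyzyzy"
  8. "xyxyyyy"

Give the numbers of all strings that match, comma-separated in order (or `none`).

1, 2, 7

1. "xxxxxzzx" → match
2. "xxxzyx" → match
3. "zxyxxxzzx" → no match
4. "zxxxyxyzx" → no match
5. "z" → no match
6. "yxz" → no match
7. "yyzyzy" → match
8. "xyxyyyy" → no match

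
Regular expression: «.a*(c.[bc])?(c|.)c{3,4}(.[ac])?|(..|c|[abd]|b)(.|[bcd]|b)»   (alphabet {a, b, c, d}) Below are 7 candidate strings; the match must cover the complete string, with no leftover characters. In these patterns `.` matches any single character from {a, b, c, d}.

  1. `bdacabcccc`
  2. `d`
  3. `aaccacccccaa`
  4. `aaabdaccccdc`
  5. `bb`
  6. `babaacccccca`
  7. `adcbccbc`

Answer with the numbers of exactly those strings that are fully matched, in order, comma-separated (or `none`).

5

1. `bdacabcccc` → no match
2. `d` → no match
3. `aaccacccccaa` → no match
4. `aaabdaccccdc` → no match
5. `bb` → match
6. `babaacccccca` → no match
7. `adcbccbc` → no match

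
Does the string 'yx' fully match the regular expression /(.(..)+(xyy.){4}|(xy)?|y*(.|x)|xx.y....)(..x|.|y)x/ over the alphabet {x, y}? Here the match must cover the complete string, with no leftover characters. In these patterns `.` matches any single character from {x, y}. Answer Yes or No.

Yes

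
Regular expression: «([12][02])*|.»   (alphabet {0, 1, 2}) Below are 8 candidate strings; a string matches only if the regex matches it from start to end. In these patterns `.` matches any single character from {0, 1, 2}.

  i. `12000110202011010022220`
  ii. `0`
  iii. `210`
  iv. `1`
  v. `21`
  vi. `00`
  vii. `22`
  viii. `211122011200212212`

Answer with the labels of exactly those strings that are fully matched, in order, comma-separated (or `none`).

ii, iv, vii

i → no match
ii → match
iii → no match
iv → match
v → no match
vi → no match
vii → match
viii → no match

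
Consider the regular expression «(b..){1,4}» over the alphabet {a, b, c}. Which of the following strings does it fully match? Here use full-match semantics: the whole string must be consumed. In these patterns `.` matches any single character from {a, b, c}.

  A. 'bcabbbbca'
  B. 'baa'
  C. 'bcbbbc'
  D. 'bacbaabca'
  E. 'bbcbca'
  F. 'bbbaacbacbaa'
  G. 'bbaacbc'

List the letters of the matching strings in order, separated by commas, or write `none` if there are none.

A, B, C, D, E

A → match
B → match
C → match
D → match
E → match
F → no match
G → no match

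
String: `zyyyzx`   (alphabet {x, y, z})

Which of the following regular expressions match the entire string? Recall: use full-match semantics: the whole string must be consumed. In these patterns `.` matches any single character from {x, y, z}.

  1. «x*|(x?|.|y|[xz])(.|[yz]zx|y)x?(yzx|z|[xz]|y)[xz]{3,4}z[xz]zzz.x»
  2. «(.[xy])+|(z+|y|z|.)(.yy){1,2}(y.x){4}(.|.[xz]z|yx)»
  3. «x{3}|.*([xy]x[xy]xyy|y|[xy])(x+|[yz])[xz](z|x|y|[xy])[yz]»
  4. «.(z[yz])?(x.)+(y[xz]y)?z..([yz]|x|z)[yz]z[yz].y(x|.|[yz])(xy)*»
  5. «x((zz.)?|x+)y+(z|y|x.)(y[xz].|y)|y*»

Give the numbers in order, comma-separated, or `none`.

2

1 → no match
2 → match
3 → no match
4 → no match
5 → no match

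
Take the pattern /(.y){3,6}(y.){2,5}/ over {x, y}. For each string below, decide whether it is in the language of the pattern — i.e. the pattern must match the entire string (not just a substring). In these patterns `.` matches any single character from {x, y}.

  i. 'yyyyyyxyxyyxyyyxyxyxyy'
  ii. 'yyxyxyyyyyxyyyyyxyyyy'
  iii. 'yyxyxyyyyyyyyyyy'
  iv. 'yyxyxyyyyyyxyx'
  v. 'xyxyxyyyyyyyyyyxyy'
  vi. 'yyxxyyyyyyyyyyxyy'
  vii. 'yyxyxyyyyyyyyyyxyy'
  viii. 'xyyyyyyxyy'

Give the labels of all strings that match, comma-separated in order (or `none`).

i → no match
ii → no match
iii → match
iv → match
v → match
vi → no match
vii → match
viii → match

iii, iv, v, vii, viii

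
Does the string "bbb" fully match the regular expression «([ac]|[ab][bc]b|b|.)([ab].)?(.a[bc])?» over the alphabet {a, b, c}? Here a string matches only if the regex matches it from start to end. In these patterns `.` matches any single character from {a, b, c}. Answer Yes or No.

Yes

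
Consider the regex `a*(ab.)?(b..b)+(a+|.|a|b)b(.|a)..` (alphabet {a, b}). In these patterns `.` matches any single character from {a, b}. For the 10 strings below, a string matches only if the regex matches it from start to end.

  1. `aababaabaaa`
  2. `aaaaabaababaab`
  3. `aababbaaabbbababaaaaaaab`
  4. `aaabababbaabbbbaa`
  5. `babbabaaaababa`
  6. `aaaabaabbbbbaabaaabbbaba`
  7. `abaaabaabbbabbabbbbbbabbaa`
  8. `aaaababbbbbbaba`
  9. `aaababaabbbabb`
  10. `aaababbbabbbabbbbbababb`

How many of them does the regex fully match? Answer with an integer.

3

1 → no match
2 → match
3 → no match
4 → no match
5 → no match
6 → no match
7 → no match
8 → match
9 → match
10 → no match
Total matched: 3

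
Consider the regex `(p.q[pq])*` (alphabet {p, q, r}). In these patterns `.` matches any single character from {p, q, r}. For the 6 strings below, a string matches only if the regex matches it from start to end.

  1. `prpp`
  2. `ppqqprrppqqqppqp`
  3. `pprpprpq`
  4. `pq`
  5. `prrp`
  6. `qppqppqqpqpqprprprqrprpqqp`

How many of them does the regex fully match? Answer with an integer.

0

1. `prpp` → no match
2 → no match
3. `pprpprpq` → no match
4. `pq` → no match
5. `prrp` → no match
6 → no match
Total matched: 0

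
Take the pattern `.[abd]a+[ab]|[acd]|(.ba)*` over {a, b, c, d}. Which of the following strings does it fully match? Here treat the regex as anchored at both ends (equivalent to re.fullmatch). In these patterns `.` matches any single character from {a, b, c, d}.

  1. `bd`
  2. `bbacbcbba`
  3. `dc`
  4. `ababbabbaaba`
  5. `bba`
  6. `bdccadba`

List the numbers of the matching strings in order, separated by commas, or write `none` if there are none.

4, 5

1. `bd` → no match
2. `bbacbcbba` → no match
3. `dc` → no match
4. `ababbabbaaba` → match
5. `bba` → match
6. `bdccadba` → no match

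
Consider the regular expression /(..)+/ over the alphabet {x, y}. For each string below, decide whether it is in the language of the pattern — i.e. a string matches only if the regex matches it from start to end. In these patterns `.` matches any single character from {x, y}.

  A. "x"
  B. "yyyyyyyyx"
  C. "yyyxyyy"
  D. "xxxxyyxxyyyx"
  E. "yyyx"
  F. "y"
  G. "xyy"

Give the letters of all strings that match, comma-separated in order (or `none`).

D, E

A. "x" → no match
B. "yyyyyyyyx" → no match
C. "yyyxyyy" → no match
D. "xxxxyyxxyyyx" → match
E. "yyyx" → match
F. "y" → no match
G. "xyy" → no match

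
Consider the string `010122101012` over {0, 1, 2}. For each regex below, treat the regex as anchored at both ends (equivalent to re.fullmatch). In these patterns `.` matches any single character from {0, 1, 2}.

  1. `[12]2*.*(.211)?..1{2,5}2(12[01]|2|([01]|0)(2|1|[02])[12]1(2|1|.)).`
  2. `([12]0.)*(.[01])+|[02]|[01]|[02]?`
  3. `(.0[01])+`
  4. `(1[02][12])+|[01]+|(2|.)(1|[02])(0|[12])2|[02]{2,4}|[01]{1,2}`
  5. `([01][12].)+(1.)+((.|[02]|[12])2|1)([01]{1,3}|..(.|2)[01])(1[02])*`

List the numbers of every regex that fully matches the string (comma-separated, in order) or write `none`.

1 → no match
2 → no match
3 → no match
4 → no match
5 → match

5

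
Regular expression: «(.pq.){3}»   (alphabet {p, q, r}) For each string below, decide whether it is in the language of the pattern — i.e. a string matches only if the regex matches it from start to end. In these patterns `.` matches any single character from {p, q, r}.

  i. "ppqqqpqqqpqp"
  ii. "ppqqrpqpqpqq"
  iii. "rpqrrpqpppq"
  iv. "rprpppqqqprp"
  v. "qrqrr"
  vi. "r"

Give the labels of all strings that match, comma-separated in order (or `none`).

i → match
ii → match
iii → no match
iv → no match
v → no match
vi → no match

i, ii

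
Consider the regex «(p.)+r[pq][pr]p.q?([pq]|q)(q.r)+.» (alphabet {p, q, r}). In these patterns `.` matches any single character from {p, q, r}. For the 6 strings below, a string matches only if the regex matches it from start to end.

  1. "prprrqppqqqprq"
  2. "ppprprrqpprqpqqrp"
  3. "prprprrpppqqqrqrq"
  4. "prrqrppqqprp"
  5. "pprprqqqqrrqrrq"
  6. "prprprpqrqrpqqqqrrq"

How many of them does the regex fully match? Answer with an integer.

4

1 → match
2 → match
3 → no match
4 → match
5 → no match
6 → match
Total matched: 4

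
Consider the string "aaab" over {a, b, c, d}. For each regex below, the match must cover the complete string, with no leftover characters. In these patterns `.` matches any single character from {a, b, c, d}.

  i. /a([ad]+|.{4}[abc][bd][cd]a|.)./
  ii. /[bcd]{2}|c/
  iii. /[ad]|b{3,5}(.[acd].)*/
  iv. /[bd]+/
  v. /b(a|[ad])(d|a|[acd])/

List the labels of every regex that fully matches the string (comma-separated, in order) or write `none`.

i → match
ii → no match
iii → no match
iv → no match
v → no match — must start with "b"

i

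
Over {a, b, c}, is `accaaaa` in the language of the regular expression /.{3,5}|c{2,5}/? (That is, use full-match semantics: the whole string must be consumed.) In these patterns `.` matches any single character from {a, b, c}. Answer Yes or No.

No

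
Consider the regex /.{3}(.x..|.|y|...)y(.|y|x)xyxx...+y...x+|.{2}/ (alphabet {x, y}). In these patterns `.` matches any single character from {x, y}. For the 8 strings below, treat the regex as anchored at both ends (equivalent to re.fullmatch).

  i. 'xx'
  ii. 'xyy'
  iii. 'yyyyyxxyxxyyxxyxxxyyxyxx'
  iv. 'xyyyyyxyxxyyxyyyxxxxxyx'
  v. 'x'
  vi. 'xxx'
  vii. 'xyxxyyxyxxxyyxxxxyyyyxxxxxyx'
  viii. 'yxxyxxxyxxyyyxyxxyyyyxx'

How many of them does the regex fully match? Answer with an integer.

2

i → match
ii → no match
iii → match
iv → no match
v → no match
vi → no match
vii → no match
viii → no match
Total matched: 2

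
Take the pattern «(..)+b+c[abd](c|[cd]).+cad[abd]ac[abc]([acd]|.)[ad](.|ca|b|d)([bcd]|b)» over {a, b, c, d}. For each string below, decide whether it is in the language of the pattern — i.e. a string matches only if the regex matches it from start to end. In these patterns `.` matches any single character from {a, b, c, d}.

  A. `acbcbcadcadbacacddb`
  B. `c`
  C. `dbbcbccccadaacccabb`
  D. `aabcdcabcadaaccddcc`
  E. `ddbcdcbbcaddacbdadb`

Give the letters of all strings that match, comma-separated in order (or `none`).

A → match
B → no match
C → match
D → match
E → match

A, C, D, E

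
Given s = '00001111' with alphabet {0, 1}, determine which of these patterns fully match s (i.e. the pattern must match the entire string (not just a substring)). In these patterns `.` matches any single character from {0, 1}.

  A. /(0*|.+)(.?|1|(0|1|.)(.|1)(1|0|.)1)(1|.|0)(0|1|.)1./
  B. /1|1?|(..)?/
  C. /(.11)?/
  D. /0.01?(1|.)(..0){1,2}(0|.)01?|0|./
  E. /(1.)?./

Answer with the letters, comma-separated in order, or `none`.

A → match
B → no match
C → no match
D → no match
E → no match

A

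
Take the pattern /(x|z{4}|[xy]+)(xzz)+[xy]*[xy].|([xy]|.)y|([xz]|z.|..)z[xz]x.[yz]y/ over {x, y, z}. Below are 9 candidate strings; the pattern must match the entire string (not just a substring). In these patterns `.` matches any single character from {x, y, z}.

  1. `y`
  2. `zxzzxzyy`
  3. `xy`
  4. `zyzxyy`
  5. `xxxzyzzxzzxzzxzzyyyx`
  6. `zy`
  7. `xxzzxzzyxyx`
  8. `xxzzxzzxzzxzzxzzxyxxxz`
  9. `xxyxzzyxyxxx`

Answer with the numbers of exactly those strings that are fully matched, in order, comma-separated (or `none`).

2, 3, 6, 7, 8, 9

1. `y` → no match
2. `zxzzxzyy` → match
3. `xy` → match
4. `zyzxyy` → no match
5 → no match
6. `zy` → match
7. `xxzzxzzyxyx` → match
8 → match
9. `xxyxzzyxyxxx` → match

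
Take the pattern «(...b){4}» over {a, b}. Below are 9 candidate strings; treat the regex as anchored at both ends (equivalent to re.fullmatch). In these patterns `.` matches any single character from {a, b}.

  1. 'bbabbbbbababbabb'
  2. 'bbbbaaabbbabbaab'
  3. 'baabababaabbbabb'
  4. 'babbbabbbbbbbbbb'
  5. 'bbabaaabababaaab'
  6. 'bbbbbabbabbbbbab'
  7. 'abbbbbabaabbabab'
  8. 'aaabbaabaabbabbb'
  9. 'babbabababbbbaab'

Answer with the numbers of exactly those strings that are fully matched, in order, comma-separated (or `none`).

1 → match
2 → match
3 → match
4 → match
5 → match
6 → match
7 → match
8 → match
9 → match

1, 2, 3, 4, 5, 6, 7, 8, 9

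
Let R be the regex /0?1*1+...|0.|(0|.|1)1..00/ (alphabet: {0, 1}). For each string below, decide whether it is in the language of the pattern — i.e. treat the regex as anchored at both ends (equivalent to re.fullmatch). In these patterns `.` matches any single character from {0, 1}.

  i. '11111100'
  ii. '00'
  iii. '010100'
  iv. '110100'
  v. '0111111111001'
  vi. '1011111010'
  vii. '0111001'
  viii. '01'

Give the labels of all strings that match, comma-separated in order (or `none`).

i → match
ii → match
iii → match
iv → match
v → match
vi → no match
vii → match
viii → match

i, ii, iii, iv, v, vii, viii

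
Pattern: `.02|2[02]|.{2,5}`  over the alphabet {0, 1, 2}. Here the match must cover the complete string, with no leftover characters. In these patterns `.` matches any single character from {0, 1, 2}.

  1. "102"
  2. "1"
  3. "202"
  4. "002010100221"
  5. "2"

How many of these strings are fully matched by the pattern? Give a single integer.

1. "102" → match
2. "1" → no match
3. "202" → match
4. "002010100221" → no match
5. "2" → no match
Total matched: 2

2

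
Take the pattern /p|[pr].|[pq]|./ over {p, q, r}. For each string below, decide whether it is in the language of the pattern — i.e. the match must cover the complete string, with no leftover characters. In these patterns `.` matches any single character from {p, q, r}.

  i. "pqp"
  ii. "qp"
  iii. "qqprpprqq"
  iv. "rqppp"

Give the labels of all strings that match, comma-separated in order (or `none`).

none

i → no match
ii → no match
iii → no match
iv → no match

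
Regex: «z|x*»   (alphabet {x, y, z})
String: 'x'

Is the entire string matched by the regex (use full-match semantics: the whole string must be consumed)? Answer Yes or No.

Yes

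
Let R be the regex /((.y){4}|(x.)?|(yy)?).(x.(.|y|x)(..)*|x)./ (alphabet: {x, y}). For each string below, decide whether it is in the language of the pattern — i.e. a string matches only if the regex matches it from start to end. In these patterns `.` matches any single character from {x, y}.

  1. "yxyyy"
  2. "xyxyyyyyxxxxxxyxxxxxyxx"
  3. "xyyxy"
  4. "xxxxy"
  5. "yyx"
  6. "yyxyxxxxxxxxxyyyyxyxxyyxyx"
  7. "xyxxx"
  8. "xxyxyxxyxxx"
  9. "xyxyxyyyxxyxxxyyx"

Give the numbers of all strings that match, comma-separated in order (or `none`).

1. "yxyyy" → match
2 → match
3. "xyyxy" → match
4. "xxxxy" → match
5. "yyx" → no match
6 → no match
7. "xyxxx" → match
8. "xxyxyxxyxxx" → match
9 → match

1, 2, 3, 4, 7, 8, 9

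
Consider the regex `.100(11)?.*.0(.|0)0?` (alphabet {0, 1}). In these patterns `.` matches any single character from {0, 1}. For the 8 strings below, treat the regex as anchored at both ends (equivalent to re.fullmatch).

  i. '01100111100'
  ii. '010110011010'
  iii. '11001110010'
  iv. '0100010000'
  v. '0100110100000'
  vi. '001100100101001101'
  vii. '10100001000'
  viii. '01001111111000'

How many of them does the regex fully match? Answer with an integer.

4

i → no match
ii → no match
iii → match
iv → match
v → match
vi → no match
vii → no match
viii → match
Total matched: 4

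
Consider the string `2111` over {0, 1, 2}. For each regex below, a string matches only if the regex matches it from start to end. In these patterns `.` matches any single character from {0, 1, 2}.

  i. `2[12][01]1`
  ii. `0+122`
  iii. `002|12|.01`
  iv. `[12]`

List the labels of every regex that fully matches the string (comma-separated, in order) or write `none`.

i

i → match
ii → no match — must start with `0`
iii → no match
iv → no match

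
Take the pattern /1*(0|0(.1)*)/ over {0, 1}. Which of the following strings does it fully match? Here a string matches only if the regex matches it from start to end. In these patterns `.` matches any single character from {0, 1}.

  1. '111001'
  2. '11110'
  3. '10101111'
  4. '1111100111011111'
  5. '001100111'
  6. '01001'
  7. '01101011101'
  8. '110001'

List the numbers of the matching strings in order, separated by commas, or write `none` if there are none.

1 → match
2 → match
3 → no match
4 → match
5 → no match
6 → no match
7 → match
8 → no match

1, 2, 4, 7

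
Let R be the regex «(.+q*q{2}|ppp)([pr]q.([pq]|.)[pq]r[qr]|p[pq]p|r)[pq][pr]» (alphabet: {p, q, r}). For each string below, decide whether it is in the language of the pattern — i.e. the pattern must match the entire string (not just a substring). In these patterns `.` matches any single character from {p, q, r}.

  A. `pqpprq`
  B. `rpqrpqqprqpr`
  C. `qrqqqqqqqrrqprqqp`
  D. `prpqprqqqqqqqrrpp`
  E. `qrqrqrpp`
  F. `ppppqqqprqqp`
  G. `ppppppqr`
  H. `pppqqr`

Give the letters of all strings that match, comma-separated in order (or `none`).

A. `pqpprq` → no match
B. `rpqrpqqprqpr` → no match
C → no match
D → no match
E. `qrqrqrpp` → no match
F. `ppppqqqprqqp` → match
G. `ppppppqr` → match
H. `pppqqr` → no match

F, G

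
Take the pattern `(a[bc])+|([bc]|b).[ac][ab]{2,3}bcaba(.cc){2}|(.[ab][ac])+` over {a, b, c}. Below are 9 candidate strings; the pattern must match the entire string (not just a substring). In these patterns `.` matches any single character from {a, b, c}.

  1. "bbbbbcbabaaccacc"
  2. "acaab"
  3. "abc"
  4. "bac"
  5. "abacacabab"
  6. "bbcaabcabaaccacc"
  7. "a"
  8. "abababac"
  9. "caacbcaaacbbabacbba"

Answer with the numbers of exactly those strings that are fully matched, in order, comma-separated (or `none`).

1 → no match
2 → no match
3 → match
4 → match
5 → match
6 → match
7 → no match
8 → match
9 → no match

3, 4, 5, 6, 8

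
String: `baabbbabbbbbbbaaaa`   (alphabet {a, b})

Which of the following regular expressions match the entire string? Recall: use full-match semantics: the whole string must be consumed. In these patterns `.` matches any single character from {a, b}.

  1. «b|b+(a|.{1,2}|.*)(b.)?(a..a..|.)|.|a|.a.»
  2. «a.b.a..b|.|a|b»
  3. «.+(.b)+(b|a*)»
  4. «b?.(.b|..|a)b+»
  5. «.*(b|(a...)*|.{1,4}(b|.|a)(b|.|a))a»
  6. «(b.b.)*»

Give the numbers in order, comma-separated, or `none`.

1 → match
2 → no match
3 → match
4 → no match — must end with `b`
5 → match
6 → no match

1, 3, 5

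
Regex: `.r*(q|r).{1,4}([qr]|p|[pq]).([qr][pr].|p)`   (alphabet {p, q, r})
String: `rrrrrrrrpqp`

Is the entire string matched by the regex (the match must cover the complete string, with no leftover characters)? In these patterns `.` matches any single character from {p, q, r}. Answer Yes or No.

Yes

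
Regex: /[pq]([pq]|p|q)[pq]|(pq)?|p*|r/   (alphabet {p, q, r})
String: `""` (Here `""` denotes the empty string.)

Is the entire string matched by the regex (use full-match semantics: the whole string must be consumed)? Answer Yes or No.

Yes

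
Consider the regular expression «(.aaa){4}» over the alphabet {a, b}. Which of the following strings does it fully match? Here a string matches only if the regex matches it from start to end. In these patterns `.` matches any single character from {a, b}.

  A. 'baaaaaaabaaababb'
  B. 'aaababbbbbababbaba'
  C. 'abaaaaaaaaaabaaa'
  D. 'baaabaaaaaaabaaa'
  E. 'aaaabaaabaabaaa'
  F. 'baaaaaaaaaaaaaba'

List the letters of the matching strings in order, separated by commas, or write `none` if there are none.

D

A → no match — must end with 'aaa'
B → no match — must end with 'aaa'
C → no match
D → match
E → no match
F → no match — must end with 'aaa'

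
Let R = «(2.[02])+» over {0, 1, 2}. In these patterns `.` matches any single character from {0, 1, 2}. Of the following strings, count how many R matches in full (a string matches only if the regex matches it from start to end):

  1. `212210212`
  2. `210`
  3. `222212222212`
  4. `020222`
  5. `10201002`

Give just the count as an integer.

1 → match
2 → match
3 → match
4 → no match — must start with `2`
5 → no match — must start with `2`
Total matched: 3

3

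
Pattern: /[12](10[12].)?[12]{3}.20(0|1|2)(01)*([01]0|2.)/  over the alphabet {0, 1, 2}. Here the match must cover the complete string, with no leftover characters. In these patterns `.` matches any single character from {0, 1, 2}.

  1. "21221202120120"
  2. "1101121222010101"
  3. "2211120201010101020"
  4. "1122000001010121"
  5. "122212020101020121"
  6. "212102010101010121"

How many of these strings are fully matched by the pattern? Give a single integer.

1

1 → no match
2 → no match
3 → no match
4 → no match
5 → no match
6 → match
Total matched: 1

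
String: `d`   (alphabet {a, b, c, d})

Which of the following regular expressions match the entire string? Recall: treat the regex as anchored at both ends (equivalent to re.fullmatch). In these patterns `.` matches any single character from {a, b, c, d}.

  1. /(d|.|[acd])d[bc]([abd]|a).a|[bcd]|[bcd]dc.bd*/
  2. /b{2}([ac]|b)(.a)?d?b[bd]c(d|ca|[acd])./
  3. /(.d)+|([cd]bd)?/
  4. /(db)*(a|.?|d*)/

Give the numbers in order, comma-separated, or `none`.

1 → match
2 → no match — must start with `b`
3 → no match
4 → match

1, 4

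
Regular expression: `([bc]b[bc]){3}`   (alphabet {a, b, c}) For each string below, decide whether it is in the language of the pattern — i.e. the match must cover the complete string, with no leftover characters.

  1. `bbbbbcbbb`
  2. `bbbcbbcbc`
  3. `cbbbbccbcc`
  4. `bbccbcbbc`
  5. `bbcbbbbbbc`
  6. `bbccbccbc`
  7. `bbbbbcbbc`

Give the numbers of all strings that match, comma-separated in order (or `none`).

1, 2, 4, 6, 7

1 → match
2 → match
3 → no match
4 → match
5 → no match
6 → match
7 → match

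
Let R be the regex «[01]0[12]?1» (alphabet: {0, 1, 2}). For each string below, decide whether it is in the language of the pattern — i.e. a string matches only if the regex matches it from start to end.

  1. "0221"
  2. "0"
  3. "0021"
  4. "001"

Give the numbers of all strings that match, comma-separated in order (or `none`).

1 → no match
2 → no match — must end with "1"
3 → match
4 → match

3, 4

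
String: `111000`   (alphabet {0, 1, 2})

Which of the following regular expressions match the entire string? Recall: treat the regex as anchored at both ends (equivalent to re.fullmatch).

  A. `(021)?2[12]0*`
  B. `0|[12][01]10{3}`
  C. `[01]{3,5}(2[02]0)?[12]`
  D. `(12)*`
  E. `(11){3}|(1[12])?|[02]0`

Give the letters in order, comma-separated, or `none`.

A → no match
B → match
C → no match
D → no match
E → no match

B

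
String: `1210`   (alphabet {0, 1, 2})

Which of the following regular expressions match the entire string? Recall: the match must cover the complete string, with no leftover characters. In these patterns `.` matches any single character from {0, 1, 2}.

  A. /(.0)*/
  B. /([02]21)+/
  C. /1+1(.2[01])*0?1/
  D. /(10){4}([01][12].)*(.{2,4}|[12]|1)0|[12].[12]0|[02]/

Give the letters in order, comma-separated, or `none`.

A → no match
B → no match — must end with `21`
C → no match — must end with `1`
D → match

D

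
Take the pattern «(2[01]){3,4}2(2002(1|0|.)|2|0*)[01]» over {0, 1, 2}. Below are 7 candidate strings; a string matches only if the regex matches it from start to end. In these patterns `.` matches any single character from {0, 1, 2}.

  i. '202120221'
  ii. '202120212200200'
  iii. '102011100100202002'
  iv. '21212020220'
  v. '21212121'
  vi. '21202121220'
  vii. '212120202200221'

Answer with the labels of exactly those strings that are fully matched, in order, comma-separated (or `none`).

i. '202120221' → match
ii → match
iii → no match — must start with '2'
iv. '21212020220' → match
v. '21212121' → match
vi. '21202121220' → match
vii → match

i, ii, iv, v, vi, vii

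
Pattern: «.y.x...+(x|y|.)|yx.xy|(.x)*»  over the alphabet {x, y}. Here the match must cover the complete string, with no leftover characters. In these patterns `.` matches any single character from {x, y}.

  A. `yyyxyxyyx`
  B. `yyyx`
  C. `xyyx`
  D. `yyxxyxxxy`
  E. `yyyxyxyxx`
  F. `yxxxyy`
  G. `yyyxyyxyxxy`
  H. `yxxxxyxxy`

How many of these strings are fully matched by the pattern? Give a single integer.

A → match
B → no match
C → no match
D → match
E → match
F → no match
G → match
H → no match
Total matched: 4

4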